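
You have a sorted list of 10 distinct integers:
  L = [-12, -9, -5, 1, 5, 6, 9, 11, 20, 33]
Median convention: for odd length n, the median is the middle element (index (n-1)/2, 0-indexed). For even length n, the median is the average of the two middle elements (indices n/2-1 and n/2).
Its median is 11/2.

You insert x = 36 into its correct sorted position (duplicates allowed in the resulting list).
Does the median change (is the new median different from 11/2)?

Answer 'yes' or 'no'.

Old median = 11/2
Insert x = 36
New median = 6
Changed? yes

Answer: yes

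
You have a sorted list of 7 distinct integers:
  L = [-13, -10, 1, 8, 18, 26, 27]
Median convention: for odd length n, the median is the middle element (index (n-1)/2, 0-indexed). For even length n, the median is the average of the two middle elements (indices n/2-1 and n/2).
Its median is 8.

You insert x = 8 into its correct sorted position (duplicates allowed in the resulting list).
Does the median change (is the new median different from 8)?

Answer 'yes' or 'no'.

Answer: no

Derivation:
Old median = 8
Insert x = 8
New median = 8
Changed? no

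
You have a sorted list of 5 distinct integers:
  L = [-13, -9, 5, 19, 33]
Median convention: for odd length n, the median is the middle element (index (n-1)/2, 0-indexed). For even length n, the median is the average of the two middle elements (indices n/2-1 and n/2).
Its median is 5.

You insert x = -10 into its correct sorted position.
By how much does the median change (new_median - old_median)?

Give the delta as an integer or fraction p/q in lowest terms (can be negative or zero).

Old median = 5
After inserting x = -10: new sorted = [-13, -10, -9, 5, 19, 33]
New median = -2
Delta = -2 - 5 = -7

Answer: -7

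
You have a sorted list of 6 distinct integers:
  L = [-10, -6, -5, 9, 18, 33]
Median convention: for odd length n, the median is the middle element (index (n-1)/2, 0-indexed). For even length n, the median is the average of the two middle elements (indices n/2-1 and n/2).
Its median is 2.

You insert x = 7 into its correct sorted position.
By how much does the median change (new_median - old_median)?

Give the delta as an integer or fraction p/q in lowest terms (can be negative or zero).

Answer: 5

Derivation:
Old median = 2
After inserting x = 7: new sorted = [-10, -6, -5, 7, 9, 18, 33]
New median = 7
Delta = 7 - 2 = 5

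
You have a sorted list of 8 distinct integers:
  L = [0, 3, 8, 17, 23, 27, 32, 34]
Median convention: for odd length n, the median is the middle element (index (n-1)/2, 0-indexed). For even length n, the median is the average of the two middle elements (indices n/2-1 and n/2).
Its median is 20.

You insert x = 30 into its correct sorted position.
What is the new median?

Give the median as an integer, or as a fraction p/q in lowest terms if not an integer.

Old list (sorted, length 8): [0, 3, 8, 17, 23, 27, 32, 34]
Old median = 20
Insert x = 30
Old length even (8). Middle pair: indices 3,4 = 17,23.
New length odd (9). New median = single middle element.
x = 30: 6 elements are < x, 2 elements are > x.
New sorted list: [0, 3, 8, 17, 23, 27, 30, 32, 34]
New median = 23

Answer: 23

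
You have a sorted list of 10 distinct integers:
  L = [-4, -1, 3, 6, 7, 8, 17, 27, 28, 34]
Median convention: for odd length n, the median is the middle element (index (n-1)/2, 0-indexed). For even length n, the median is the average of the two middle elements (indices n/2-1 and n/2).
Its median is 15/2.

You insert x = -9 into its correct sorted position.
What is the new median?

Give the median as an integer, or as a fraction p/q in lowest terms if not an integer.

Answer: 7

Derivation:
Old list (sorted, length 10): [-4, -1, 3, 6, 7, 8, 17, 27, 28, 34]
Old median = 15/2
Insert x = -9
Old length even (10). Middle pair: indices 4,5 = 7,8.
New length odd (11). New median = single middle element.
x = -9: 0 elements are < x, 10 elements are > x.
New sorted list: [-9, -4, -1, 3, 6, 7, 8, 17, 27, 28, 34]
New median = 7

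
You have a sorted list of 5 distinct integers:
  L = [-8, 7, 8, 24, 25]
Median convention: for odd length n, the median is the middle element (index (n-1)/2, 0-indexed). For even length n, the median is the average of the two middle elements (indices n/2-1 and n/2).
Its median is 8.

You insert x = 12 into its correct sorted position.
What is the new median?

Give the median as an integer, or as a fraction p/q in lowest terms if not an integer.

Answer: 10

Derivation:
Old list (sorted, length 5): [-8, 7, 8, 24, 25]
Old median = 8
Insert x = 12
Old length odd (5). Middle was index 2 = 8.
New length even (6). New median = avg of two middle elements.
x = 12: 3 elements are < x, 2 elements are > x.
New sorted list: [-8, 7, 8, 12, 24, 25]
New median = 10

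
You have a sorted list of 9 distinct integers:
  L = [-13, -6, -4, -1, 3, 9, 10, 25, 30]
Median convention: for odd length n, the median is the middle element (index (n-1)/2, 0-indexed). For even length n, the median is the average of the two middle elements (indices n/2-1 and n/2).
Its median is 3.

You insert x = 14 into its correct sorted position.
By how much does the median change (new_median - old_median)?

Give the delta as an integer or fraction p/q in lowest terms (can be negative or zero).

Old median = 3
After inserting x = 14: new sorted = [-13, -6, -4, -1, 3, 9, 10, 14, 25, 30]
New median = 6
Delta = 6 - 3 = 3

Answer: 3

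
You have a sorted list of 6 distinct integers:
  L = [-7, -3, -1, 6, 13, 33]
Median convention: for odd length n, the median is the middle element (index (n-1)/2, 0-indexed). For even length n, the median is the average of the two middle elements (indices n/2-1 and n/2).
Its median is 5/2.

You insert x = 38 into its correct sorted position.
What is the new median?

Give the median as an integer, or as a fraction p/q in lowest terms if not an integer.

Old list (sorted, length 6): [-7, -3, -1, 6, 13, 33]
Old median = 5/2
Insert x = 38
Old length even (6). Middle pair: indices 2,3 = -1,6.
New length odd (7). New median = single middle element.
x = 38: 6 elements are < x, 0 elements are > x.
New sorted list: [-7, -3, -1, 6, 13, 33, 38]
New median = 6

Answer: 6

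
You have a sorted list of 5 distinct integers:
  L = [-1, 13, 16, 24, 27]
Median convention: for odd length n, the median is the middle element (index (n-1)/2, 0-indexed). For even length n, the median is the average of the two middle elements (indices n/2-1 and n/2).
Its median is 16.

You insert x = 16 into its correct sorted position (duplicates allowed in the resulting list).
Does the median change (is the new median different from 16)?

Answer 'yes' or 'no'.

Answer: no

Derivation:
Old median = 16
Insert x = 16
New median = 16
Changed? no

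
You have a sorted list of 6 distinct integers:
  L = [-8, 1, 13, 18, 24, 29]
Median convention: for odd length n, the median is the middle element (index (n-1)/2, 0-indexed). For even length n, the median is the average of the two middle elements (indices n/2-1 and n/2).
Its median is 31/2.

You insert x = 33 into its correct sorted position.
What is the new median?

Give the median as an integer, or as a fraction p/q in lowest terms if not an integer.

Old list (sorted, length 6): [-8, 1, 13, 18, 24, 29]
Old median = 31/2
Insert x = 33
Old length even (6). Middle pair: indices 2,3 = 13,18.
New length odd (7). New median = single middle element.
x = 33: 6 elements are < x, 0 elements are > x.
New sorted list: [-8, 1, 13, 18, 24, 29, 33]
New median = 18

Answer: 18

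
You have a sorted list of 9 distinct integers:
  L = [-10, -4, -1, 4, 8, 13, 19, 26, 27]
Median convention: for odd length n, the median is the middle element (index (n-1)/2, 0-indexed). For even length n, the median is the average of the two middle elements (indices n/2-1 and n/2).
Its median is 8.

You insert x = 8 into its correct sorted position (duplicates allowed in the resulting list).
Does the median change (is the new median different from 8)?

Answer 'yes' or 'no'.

Old median = 8
Insert x = 8
New median = 8
Changed? no

Answer: no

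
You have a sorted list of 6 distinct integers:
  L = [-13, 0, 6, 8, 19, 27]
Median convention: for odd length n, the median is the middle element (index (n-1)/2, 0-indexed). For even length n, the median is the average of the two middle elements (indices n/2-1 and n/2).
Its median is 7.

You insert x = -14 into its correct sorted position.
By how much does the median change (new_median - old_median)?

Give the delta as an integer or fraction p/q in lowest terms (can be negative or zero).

Old median = 7
After inserting x = -14: new sorted = [-14, -13, 0, 6, 8, 19, 27]
New median = 6
Delta = 6 - 7 = -1

Answer: -1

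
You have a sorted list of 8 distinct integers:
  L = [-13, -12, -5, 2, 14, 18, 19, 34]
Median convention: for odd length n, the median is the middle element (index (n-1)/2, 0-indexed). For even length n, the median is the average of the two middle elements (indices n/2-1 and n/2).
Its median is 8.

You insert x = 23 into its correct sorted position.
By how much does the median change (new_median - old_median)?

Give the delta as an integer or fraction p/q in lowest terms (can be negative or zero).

Answer: 6

Derivation:
Old median = 8
After inserting x = 23: new sorted = [-13, -12, -5, 2, 14, 18, 19, 23, 34]
New median = 14
Delta = 14 - 8 = 6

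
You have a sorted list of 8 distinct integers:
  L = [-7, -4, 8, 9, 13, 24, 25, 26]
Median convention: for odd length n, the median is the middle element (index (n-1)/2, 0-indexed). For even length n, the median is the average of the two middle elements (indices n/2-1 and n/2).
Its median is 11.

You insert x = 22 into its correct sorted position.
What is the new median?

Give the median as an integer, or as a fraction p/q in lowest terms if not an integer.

Answer: 13

Derivation:
Old list (sorted, length 8): [-7, -4, 8, 9, 13, 24, 25, 26]
Old median = 11
Insert x = 22
Old length even (8). Middle pair: indices 3,4 = 9,13.
New length odd (9). New median = single middle element.
x = 22: 5 elements are < x, 3 elements are > x.
New sorted list: [-7, -4, 8, 9, 13, 22, 24, 25, 26]
New median = 13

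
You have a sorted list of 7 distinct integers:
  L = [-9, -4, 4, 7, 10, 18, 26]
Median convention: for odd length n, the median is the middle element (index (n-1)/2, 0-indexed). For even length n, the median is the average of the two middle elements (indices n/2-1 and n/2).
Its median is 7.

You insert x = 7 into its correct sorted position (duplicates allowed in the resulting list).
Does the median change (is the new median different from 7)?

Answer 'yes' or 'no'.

Old median = 7
Insert x = 7
New median = 7
Changed? no

Answer: no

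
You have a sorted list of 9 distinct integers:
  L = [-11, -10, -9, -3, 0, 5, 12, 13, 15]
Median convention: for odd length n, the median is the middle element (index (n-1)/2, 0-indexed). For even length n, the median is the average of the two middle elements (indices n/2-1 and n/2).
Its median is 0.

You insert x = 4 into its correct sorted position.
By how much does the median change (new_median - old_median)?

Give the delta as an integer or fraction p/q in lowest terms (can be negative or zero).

Answer: 2

Derivation:
Old median = 0
After inserting x = 4: new sorted = [-11, -10, -9, -3, 0, 4, 5, 12, 13, 15]
New median = 2
Delta = 2 - 0 = 2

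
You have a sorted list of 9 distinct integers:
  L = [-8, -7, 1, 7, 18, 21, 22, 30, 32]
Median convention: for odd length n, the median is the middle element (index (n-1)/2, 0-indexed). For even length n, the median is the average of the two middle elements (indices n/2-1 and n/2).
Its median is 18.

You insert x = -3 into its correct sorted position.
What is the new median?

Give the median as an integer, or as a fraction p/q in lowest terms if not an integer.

Answer: 25/2

Derivation:
Old list (sorted, length 9): [-8, -7, 1, 7, 18, 21, 22, 30, 32]
Old median = 18
Insert x = -3
Old length odd (9). Middle was index 4 = 18.
New length even (10). New median = avg of two middle elements.
x = -3: 2 elements are < x, 7 elements are > x.
New sorted list: [-8, -7, -3, 1, 7, 18, 21, 22, 30, 32]
New median = 25/2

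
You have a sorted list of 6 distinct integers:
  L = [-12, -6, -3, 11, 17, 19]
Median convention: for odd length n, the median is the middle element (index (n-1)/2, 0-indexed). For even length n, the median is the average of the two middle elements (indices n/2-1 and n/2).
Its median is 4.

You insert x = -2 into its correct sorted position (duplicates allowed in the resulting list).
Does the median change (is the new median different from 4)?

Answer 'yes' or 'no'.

Answer: yes

Derivation:
Old median = 4
Insert x = -2
New median = -2
Changed? yes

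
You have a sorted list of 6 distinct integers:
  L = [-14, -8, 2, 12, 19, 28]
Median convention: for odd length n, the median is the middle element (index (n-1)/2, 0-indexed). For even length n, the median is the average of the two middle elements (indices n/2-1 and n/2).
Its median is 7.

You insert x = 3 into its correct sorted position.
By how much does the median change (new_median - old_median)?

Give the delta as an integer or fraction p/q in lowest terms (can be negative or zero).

Answer: -4

Derivation:
Old median = 7
After inserting x = 3: new sorted = [-14, -8, 2, 3, 12, 19, 28]
New median = 3
Delta = 3 - 7 = -4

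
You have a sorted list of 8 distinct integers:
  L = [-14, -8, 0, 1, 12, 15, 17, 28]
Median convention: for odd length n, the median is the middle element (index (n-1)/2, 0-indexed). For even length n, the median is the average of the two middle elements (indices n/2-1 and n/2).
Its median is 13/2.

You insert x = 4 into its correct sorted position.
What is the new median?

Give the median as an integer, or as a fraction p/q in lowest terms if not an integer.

Answer: 4

Derivation:
Old list (sorted, length 8): [-14, -8, 0, 1, 12, 15, 17, 28]
Old median = 13/2
Insert x = 4
Old length even (8). Middle pair: indices 3,4 = 1,12.
New length odd (9). New median = single middle element.
x = 4: 4 elements are < x, 4 elements are > x.
New sorted list: [-14, -8, 0, 1, 4, 12, 15, 17, 28]
New median = 4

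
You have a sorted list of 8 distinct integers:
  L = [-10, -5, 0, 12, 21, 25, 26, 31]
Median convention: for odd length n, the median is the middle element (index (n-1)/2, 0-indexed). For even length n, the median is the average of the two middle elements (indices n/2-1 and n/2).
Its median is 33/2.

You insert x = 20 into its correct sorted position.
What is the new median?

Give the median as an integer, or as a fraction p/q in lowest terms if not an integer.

Answer: 20

Derivation:
Old list (sorted, length 8): [-10, -5, 0, 12, 21, 25, 26, 31]
Old median = 33/2
Insert x = 20
Old length even (8). Middle pair: indices 3,4 = 12,21.
New length odd (9). New median = single middle element.
x = 20: 4 elements are < x, 4 elements are > x.
New sorted list: [-10, -5, 0, 12, 20, 21, 25, 26, 31]
New median = 20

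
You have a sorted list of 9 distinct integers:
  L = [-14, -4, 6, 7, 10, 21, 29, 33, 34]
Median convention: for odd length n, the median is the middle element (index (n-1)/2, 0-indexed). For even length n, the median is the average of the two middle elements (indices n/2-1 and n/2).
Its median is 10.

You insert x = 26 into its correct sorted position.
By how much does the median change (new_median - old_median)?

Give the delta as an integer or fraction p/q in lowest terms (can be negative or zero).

Old median = 10
After inserting x = 26: new sorted = [-14, -4, 6, 7, 10, 21, 26, 29, 33, 34]
New median = 31/2
Delta = 31/2 - 10 = 11/2

Answer: 11/2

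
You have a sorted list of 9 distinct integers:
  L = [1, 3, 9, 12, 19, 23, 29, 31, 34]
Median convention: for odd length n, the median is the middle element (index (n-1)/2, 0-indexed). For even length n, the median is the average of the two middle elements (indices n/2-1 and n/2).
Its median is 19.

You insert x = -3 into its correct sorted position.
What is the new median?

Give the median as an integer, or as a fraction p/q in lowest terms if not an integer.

Answer: 31/2

Derivation:
Old list (sorted, length 9): [1, 3, 9, 12, 19, 23, 29, 31, 34]
Old median = 19
Insert x = -3
Old length odd (9). Middle was index 4 = 19.
New length even (10). New median = avg of two middle elements.
x = -3: 0 elements are < x, 9 elements are > x.
New sorted list: [-3, 1, 3, 9, 12, 19, 23, 29, 31, 34]
New median = 31/2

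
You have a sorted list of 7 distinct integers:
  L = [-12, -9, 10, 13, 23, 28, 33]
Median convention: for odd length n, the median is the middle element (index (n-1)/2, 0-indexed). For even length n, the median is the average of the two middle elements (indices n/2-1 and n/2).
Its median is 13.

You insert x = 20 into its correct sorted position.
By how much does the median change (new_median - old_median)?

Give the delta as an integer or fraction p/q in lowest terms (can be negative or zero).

Old median = 13
After inserting x = 20: new sorted = [-12, -9, 10, 13, 20, 23, 28, 33]
New median = 33/2
Delta = 33/2 - 13 = 7/2

Answer: 7/2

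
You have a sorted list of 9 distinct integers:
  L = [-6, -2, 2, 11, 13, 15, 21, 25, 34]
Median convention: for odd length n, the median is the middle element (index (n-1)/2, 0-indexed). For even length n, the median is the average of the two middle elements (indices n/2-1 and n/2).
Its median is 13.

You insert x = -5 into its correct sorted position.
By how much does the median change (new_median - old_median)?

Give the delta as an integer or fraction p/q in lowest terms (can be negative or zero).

Answer: -1

Derivation:
Old median = 13
After inserting x = -5: new sorted = [-6, -5, -2, 2, 11, 13, 15, 21, 25, 34]
New median = 12
Delta = 12 - 13 = -1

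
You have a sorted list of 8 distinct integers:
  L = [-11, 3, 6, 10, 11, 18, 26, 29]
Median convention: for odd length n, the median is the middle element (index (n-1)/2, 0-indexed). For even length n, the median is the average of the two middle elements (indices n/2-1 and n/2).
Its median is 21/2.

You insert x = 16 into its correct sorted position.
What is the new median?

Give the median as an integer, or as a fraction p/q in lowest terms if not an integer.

Old list (sorted, length 8): [-11, 3, 6, 10, 11, 18, 26, 29]
Old median = 21/2
Insert x = 16
Old length even (8). Middle pair: indices 3,4 = 10,11.
New length odd (9). New median = single middle element.
x = 16: 5 elements are < x, 3 elements are > x.
New sorted list: [-11, 3, 6, 10, 11, 16, 18, 26, 29]
New median = 11

Answer: 11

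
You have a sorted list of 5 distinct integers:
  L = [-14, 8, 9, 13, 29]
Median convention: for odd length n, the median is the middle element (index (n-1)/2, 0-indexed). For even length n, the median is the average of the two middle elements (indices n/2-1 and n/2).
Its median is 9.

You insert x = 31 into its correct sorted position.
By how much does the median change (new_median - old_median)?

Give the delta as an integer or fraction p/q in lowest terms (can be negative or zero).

Old median = 9
After inserting x = 31: new sorted = [-14, 8, 9, 13, 29, 31]
New median = 11
Delta = 11 - 9 = 2

Answer: 2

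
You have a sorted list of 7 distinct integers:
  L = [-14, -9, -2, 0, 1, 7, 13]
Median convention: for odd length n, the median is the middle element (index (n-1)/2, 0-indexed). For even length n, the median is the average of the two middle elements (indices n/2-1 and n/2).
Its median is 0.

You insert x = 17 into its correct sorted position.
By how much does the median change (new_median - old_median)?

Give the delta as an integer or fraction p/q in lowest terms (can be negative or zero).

Answer: 1/2

Derivation:
Old median = 0
After inserting x = 17: new sorted = [-14, -9, -2, 0, 1, 7, 13, 17]
New median = 1/2
Delta = 1/2 - 0 = 1/2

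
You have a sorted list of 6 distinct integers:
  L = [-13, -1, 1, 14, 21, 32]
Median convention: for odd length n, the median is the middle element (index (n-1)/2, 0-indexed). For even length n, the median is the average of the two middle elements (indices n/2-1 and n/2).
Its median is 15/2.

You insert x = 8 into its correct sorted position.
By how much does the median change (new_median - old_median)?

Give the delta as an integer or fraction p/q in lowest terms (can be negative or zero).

Old median = 15/2
After inserting x = 8: new sorted = [-13, -1, 1, 8, 14, 21, 32]
New median = 8
Delta = 8 - 15/2 = 1/2

Answer: 1/2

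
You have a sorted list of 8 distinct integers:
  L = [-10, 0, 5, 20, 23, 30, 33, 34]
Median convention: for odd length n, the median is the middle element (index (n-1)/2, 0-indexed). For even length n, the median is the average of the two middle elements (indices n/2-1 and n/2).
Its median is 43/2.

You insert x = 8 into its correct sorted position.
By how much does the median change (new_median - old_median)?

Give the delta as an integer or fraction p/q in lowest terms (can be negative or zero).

Old median = 43/2
After inserting x = 8: new sorted = [-10, 0, 5, 8, 20, 23, 30, 33, 34]
New median = 20
Delta = 20 - 43/2 = -3/2

Answer: -3/2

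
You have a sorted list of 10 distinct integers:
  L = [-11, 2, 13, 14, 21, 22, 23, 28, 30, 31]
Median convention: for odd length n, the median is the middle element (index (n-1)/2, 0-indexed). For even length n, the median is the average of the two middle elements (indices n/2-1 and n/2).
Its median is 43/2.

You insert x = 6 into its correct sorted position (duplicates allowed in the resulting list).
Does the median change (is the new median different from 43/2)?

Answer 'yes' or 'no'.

Old median = 43/2
Insert x = 6
New median = 21
Changed? yes

Answer: yes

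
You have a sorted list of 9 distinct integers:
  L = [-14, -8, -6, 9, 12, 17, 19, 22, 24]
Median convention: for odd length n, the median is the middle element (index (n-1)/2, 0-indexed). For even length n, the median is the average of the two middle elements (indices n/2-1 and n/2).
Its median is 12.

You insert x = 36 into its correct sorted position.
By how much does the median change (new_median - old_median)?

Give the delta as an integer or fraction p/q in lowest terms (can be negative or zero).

Old median = 12
After inserting x = 36: new sorted = [-14, -8, -6, 9, 12, 17, 19, 22, 24, 36]
New median = 29/2
Delta = 29/2 - 12 = 5/2

Answer: 5/2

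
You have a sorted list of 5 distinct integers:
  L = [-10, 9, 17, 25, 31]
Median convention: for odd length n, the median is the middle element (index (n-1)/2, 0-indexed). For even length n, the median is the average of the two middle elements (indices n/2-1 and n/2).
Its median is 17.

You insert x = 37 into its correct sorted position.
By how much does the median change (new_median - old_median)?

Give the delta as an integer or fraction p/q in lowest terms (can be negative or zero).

Answer: 4

Derivation:
Old median = 17
After inserting x = 37: new sorted = [-10, 9, 17, 25, 31, 37]
New median = 21
Delta = 21 - 17 = 4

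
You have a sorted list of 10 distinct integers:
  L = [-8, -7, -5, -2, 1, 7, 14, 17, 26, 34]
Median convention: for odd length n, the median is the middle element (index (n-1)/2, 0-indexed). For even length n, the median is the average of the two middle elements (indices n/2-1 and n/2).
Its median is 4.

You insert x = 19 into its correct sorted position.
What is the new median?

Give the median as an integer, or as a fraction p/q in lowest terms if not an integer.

Old list (sorted, length 10): [-8, -7, -5, -2, 1, 7, 14, 17, 26, 34]
Old median = 4
Insert x = 19
Old length even (10). Middle pair: indices 4,5 = 1,7.
New length odd (11). New median = single middle element.
x = 19: 8 elements are < x, 2 elements are > x.
New sorted list: [-8, -7, -5, -2, 1, 7, 14, 17, 19, 26, 34]
New median = 7

Answer: 7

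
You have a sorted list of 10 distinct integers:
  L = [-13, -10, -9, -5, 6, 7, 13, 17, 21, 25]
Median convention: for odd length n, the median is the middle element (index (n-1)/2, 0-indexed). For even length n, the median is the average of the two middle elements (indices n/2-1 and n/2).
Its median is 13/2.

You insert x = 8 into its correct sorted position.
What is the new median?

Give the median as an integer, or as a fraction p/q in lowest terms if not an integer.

Answer: 7

Derivation:
Old list (sorted, length 10): [-13, -10, -9, -5, 6, 7, 13, 17, 21, 25]
Old median = 13/2
Insert x = 8
Old length even (10). Middle pair: indices 4,5 = 6,7.
New length odd (11). New median = single middle element.
x = 8: 6 elements are < x, 4 elements are > x.
New sorted list: [-13, -10, -9, -5, 6, 7, 8, 13, 17, 21, 25]
New median = 7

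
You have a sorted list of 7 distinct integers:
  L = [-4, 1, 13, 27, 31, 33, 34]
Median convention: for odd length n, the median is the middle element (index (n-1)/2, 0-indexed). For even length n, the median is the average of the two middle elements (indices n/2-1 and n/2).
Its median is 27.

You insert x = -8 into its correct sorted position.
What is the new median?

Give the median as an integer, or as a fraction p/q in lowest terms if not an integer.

Answer: 20

Derivation:
Old list (sorted, length 7): [-4, 1, 13, 27, 31, 33, 34]
Old median = 27
Insert x = -8
Old length odd (7). Middle was index 3 = 27.
New length even (8). New median = avg of two middle elements.
x = -8: 0 elements are < x, 7 elements are > x.
New sorted list: [-8, -4, 1, 13, 27, 31, 33, 34]
New median = 20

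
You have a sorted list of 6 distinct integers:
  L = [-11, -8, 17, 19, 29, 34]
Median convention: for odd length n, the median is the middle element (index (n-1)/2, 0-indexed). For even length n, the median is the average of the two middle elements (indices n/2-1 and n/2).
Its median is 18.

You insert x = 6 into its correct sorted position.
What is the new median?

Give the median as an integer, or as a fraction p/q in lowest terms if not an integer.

Old list (sorted, length 6): [-11, -8, 17, 19, 29, 34]
Old median = 18
Insert x = 6
Old length even (6). Middle pair: indices 2,3 = 17,19.
New length odd (7). New median = single middle element.
x = 6: 2 elements are < x, 4 elements are > x.
New sorted list: [-11, -8, 6, 17, 19, 29, 34]
New median = 17

Answer: 17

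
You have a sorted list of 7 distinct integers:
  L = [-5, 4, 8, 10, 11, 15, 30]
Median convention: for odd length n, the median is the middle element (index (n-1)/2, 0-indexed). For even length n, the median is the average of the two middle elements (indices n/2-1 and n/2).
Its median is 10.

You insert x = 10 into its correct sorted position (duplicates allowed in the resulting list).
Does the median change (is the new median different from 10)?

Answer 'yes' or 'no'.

Old median = 10
Insert x = 10
New median = 10
Changed? no

Answer: no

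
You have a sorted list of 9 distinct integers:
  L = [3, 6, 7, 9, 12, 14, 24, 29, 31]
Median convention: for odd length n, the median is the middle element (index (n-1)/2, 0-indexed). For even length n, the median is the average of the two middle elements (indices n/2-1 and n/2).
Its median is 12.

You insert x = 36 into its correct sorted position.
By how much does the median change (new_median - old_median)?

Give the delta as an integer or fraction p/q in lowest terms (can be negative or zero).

Old median = 12
After inserting x = 36: new sorted = [3, 6, 7, 9, 12, 14, 24, 29, 31, 36]
New median = 13
Delta = 13 - 12 = 1

Answer: 1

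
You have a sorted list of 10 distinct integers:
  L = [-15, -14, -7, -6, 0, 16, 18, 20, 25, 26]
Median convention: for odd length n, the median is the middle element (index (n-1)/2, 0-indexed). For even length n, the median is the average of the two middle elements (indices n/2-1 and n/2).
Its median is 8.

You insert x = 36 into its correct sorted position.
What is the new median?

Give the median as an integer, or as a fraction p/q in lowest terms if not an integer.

Old list (sorted, length 10): [-15, -14, -7, -6, 0, 16, 18, 20, 25, 26]
Old median = 8
Insert x = 36
Old length even (10). Middle pair: indices 4,5 = 0,16.
New length odd (11). New median = single middle element.
x = 36: 10 elements are < x, 0 elements are > x.
New sorted list: [-15, -14, -7, -6, 0, 16, 18, 20, 25, 26, 36]
New median = 16

Answer: 16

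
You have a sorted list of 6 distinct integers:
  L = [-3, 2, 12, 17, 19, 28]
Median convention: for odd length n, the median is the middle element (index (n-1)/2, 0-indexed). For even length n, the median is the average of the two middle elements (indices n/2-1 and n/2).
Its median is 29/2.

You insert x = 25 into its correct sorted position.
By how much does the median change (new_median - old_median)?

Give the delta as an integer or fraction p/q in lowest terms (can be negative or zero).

Old median = 29/2
After inserting x = 25: new sorted = [-3, 2, 12, 17, 19, 25, 28]
New median = 17
Delta = 17 - 29/2 = 5/2

Answer: 5/2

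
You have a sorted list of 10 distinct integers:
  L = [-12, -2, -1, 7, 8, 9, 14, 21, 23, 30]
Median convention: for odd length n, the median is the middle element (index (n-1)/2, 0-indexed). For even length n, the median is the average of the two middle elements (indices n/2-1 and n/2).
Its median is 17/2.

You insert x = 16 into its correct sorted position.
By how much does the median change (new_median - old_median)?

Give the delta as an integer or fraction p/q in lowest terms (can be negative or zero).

Answer: 1/2

Derivation:
Old median = 17/2
After inserting x = 16: new sorted = [-12, -2, -1, 7, 8, 9, 14, 16, 21, 23, 30]
New median = 9
Delta = 9 - 17/2 = 1/2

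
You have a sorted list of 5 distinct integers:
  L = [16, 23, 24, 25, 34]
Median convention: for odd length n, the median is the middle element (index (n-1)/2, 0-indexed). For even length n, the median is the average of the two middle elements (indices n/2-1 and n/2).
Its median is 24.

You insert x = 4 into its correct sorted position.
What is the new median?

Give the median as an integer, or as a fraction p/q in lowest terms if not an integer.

Answer: 47/2

Derivation:
Old list (sorted, length 5): [16, 23, 24, 25, 34]
Old median = 24
Insert x = 4
Old length odd (5). Middle was index 2 = 24.
New length even (6). New median = avg of two middle elements.
x = 4: 0 elements are < x, 5 elements are > x.
New sorted list: [4, 16, 23, 24, 25, 34]
New median = 47/2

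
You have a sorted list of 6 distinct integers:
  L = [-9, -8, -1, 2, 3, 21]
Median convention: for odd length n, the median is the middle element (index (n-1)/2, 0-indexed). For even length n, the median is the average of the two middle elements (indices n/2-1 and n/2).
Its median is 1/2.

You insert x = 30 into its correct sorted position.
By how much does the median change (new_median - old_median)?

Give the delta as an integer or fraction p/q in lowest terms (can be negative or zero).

Answer: 3/2

Derivation:
Old median = 1/2
After inserting x = 30: new sorted = [-9, -8, -1, 2, 3, 21, 30]
New median = 2
Delta = 2 - 1/2 = 3/2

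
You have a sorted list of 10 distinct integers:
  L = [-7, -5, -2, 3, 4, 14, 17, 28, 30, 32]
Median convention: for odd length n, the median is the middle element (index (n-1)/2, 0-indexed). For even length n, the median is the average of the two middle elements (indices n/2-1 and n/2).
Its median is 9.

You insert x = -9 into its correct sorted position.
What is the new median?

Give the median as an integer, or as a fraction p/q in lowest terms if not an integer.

Answer: 4

Derivation:
Old list (sorted, length 10): [-7, -5, -2, 3, 4, 14, 17, 28, 30, 32]
Old median = 9
Insert x = -9
Old length even (10). Middle pair: indices 4,5 = 4,14.
New length odd (11). New median = single middle element.
x = -9: 0 elements are < x, 10 elements are > x.
New sorted list: [-9, -7, -5, -2, 3, 4, 14, 17, 28, 30, 32]
New median = 4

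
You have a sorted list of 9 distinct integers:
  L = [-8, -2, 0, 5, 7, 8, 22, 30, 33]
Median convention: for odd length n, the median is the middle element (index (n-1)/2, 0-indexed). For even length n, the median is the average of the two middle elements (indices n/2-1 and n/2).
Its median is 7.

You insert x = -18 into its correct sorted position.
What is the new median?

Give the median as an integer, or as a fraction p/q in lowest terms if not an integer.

Old list (sorted, length 9): [-8, -2, 0, 5, 7, 8, 22, 30, 33]
Old median = 7
Insert x = -18
Old length odd (9). Middle was index 4 = 7.
New length even (10). New median = avg of two middle elements.
x = -18: 0 elements are < x, 9 elements are > x.
New sorted list: [-18, -8, -2, 0, 5, 7, 8, 22, 30, 33]
New median = 6

Answer: 6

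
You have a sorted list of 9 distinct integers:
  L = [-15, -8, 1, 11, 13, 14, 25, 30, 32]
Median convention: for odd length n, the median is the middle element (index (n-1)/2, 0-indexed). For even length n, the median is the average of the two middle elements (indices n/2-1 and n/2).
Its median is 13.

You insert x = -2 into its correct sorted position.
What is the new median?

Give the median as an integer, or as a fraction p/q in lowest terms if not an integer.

Old list (sorted, length 9): [-15, -8, 1, 11, 13, 14, 25, 30, 32]
Old median = 13
Insert x = -2
Old length odd (9). Middle was index 4 = 13.
New length even (10). New median = avg of two middle elements.
x = -2: 2 elements are < x, 7 elements are > x.
New sorted list: [-15, -8, -2, 1, 11, 13, 14, 25, 30, 32]
New median = 12

Answer: 12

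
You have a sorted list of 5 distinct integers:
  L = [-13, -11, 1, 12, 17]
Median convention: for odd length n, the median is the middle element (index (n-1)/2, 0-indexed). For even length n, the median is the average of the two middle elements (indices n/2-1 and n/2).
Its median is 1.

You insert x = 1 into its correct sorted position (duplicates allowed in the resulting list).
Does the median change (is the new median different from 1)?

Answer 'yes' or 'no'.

Answer: no

Derivation:
Old median = 1
Insert x = 1
New median = 1
Changed? no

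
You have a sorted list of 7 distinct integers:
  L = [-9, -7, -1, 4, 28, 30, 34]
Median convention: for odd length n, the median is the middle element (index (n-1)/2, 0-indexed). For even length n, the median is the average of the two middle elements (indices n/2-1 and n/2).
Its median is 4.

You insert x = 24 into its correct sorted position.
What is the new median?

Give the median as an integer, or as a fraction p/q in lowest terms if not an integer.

Old list (sorted, length 7): [-9, -7, -1, 4, 28, 30, 34]
Old median = 4
Insert x = 24
Old length odd (7). Middle was index 3 = 4.
New length even (8). New median = avg of two middle elements.
x = 24: 4 elements are < x, 3 elements are > x.
New sorted list: [-9, -7, -1, 4, 24, 28, 30, 34]
New median = 14

Answer: 14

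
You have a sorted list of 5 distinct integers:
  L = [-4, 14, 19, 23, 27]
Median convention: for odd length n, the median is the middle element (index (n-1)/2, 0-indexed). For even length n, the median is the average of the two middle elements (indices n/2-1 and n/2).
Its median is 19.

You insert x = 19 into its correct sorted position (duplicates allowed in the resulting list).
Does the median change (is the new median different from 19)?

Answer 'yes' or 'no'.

Old median = 19
Insert x = 19
New median = 19
Changed? no

Answer: no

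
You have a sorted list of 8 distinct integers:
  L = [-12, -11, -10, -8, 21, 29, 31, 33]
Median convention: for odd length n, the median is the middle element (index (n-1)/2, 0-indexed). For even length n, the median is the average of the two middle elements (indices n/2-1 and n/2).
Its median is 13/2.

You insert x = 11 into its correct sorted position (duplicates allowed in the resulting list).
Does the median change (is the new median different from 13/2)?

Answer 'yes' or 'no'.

Old median = 13/2
Insert x = 11
New median = 11
Changed? yes

Answer: yes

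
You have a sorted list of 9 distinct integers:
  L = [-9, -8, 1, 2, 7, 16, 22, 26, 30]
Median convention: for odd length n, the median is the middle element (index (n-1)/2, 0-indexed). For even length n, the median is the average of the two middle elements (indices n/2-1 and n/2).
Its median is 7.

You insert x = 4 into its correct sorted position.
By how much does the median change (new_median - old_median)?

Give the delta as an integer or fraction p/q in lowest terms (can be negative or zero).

Answer: -3/2

Derivation:
Old median = 7
After inserting x = 4: new sorted = [-9, -8, 1, 2, 4, 7, 16, 22, 26, 30]
New median = 11/2
Delta = 11/2 - 7 = -3/2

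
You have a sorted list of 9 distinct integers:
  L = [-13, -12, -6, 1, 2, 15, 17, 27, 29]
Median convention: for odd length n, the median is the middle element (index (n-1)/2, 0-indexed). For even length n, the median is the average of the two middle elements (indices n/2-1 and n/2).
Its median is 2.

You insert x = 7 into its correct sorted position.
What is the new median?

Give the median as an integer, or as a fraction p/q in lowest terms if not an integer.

Answer: 9/2

Derivation:
Old list (sorted, length 9): [-13, -12, -6, 1, 2, 15, 17, 27, 29]
Old median = 2
Insert x = 7
Old length odd (9). Middle was index 4 = 2.
New length even (10). New median = avg of two middle elements.
x = 7: 5 elements are < x, 4 elements are > x.
New sorted list: [-13, -12, -6, 1, 2, 7, 15, 17, 27, 29]
New median = 9/2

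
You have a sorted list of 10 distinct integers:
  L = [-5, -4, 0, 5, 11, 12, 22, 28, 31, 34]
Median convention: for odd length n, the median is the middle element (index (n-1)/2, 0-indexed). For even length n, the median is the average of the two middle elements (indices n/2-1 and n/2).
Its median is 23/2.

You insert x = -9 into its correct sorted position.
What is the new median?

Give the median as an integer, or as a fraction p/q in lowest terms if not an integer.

Answer: 11

Derivation:
Old list (sorted, length 10): [-5, -4, 0, 5, 11, 12, 22, 28, 31, 34]
Old median = 23/2
Insert x = -9
Old length even (10). Middle pair: indices 4,5 = 11,12.
New length odd (11). New median = single middle element.
x = -9: 0 elements are < x, 10 elements are > x.
New sorted list: [-9, -5, -4, 0, 5, 11, 12, 22, 28, 31, 34]
New median = 11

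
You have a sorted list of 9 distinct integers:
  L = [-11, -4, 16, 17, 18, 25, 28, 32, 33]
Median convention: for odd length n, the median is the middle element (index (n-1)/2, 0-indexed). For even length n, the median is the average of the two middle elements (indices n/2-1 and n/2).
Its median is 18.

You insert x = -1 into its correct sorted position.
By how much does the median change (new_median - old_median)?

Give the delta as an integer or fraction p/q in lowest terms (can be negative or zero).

Old median = 18
After inserting x = -1: new sorted = [-11, -4, -1, 16, 17, 18, 25, 28, 32, 33]
New median = 35/2
Delta = 35/2 - 18 = -1/2

Answer: -1/2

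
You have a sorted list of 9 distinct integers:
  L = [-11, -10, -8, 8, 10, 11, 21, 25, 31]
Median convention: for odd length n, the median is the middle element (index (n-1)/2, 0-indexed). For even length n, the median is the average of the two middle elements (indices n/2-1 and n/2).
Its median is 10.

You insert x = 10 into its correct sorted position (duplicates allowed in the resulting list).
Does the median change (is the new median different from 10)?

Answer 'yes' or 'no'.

Answer: no

Derivation:
Old median = 10
Insert x = 10
New median = 10
Changed? no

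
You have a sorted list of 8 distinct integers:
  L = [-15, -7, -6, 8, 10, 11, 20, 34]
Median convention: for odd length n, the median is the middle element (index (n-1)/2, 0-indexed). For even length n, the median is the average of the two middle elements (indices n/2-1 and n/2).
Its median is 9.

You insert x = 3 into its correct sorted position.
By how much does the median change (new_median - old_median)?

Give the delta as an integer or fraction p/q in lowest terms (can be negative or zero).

Answer: -1

Derivation:
Old median = 9
After inserting x = 3: new sorted = [-15, -7, -6, 3, 8, 10, 11, 20, 34]
New median = 8
Delta = 8 - 9 = -1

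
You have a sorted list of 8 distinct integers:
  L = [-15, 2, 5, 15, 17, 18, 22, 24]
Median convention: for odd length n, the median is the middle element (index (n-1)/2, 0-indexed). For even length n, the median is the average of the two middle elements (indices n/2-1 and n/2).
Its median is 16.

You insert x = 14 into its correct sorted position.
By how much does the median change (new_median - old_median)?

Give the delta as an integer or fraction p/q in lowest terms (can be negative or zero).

Answer: -1

Derivation:
Old median = 16
After inserting x = 14: new sorted = [-15, 2, 5, 14, 15, 17, 18, 22, 24]
New median = 15
Delta = 15 - 16 = -1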